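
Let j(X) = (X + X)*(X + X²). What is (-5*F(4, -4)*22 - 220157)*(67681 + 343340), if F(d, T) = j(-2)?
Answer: -90127451817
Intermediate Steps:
j(X) = 2*X*(X + X²) (j(X) = (2*X)*(X + X²) = 2*X*(X + X²))
F(d, T) = -8 (F(d, T) = 2*(-2)²*(1 - 2) = 2*4*(-1) = -8)
(-5*F(4, -4)*22 - 220157)*(67681 + 343340) = (-5*(-8)*22 - 220157)*(67681 + 343340) = (40*22 - 220157)*411021 = (880 - 220157)*411021 = -219277*411021 = -90127451817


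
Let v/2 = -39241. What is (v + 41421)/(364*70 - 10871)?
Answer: -37061/14609 ≈ -2.5369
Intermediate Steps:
v = -78482 (v = 2*(-39241) = -78482)
(v + 41421)/(364*70 - 10871) = (-78482 + 41421)/(364*70 - 10871) = -37061/(25480 - 10871) = -37061/14609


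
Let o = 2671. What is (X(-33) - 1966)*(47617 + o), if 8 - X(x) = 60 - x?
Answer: -103140688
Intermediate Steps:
X(x) = -52 + x (X(x) = 8 - (60 - x) = 8 + (-60 + x) = -52 + x)
(X(-33) - 1966)*(47617 + o) = ((-52 - 33) - 1966)*(47617 + 2671) = (-85 - 1966)*50288 = -2051*50288 = -103140688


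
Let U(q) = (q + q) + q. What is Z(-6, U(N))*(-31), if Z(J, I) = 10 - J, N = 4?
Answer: -496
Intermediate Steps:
U(q) = 3*q (U(q) = 2*q + q = 3*q)
Z(-6, U(N))*(-31) = (10 - 1*(-6))*(-31) = (10 + 6)*(-31) = 16*(-31) = -496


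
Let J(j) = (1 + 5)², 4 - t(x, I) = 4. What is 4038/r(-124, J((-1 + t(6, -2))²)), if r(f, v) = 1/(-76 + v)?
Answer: -161520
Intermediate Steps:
t(x, I) = 0 (t(x, I) = 4 - 1*4 = 4 - 4 = 0)
J(j) = 36 (J(j) = 6² = 36)
4038/r(-124, J((-1 + t(6, -2))²)) = 4038/(1/(-76 + 36)) = 4038/(1/(-40)) = 4038/(-1/40) = 4038*(-40) = -161520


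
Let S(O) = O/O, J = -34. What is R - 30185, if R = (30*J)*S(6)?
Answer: -31205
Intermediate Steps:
S(O) = 1
R = -1020 (R = (30*(-34))*1 = -1020*1 = -1020)
R - 30185 = -1020 - 30185 = -31205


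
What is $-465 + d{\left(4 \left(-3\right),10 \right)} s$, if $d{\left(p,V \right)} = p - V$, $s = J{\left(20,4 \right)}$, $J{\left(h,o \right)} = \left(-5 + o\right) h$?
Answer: $-25$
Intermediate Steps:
$J{\left(h,o \right)} = h \left(-5 + o\right)$
$s = -20$ ($s = 20 \left(-5 + 4\right) = 20 \left(-1\right) = -20$)
$-465 + d{\left(4 \left(-3\right),10 \right)} s = -465 + \left(4 \left(-3\right) - 10\right) \left(-20\right) = -465 + \left(-12 - 10\right) \left(-20\right) = -465 - -440 = -465 + 440 = -25$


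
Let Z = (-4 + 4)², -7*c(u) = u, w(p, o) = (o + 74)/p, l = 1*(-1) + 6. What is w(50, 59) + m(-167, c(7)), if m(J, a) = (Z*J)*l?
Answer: 133/50 ≈ 2.6600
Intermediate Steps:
l = 5 (l = -1 + 6 = 5)
w(p, o) = (74 + o)/p
c(u) = -u/7
Z = 0 (Z = 0² = 0)
m(J, a) = 0 (m(J, a) = (0*J)*5 = 0*5 = 0)
w(50, 59) + m(-167, c(7)) = (74 + 59)/50 + 0 = (1/50)*133 + 0 = 133/50 + 0 = 133/50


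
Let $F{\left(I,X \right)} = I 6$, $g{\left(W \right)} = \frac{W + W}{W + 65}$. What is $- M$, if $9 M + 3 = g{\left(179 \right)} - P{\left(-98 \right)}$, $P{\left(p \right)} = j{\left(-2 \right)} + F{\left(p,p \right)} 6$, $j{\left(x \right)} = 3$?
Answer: $- \frac{429863}{1098} \approx -391.5$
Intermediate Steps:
$g{\left(W \right)} = \frac{2 W}{65 + W}$
$F{\left(I,X \right)} = 6 I$
$P{\left(p \right)} = 3 + 36 p$ ($P{\left(p \right)} = 3 + 6 p 6 = 3 + 36 p$)
$M = \frac{429863}{1098}$ ($M = - \frac{1}{3} + \frac{2 \cdot 179 \frac{1}{65 + 179} - \left(3 + 36 \left(-98\right)\right)}{9} = - \frac{1}{3} + \frac{2 \cdot 179 \cdot \frac{1}{244} - \left(3 - 3528\right)}{9} = - \frac{1}{3} + \frac{2 \cdot 179 \cdot \frac{1}{244} - -3525}{9} = - \frac{1}{3} + \frac{\frac{179}{122} + 3525}{9} = - \frac{1}{3} + \frac{1}{9} \cdot \frac{430229}{122} = - \frac{1}{3} + \frac{430229}{1098} = \frac{429863}{1098} \approx 391.5$)
$- M = \left(-1\right) \frac{429863}{1098} = - \frac{429863}{1098}$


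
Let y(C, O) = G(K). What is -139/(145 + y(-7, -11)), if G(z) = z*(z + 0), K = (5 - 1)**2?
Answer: -139/401 ≈ -0.34663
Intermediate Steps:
K = 16 (K = 4**2 = 16)
G(z) = z**2 (G(z) = z*z = z**2)
y(C, O) = 256 (y(C, O) = 16**2 = 256)
-139/(145 + y(-7, -11)) = -139/(145 + 256) = -139/401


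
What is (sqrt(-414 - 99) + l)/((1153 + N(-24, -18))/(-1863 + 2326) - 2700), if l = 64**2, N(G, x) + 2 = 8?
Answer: -1896448/1248941 - 1389*I*sqrt(57)/1248941 ≈ -1.5184 - 0.0083965*I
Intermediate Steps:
N(G, x) = 6 (N(G, x) = -2 + 8 = 6)
l = 4096
(sqrt(-414 - 99) + l)/((1153 + N(-24, -18))/(-1863 + 2326) - 2700) = (sqrt(-414 - 99) + 4096)/((1153 + 6)/(-1863 + 2326) - 2700) = (sqrt(-513) + 4096)/(1159/463 - 2700) = (3*I*sqrt(57) + 4096)/(1159*(1/463) - 2700) = (4096 + 3*I*sqrt(57))/(1159/463 - 2700) = (4096 + 3*I*sqrt(57))/(-1248941/463) = (4096 + 3*I*sqrt(57))*(-463/1248941) = -1896448/1248941 - 1389*I*sqrt(57)/1248941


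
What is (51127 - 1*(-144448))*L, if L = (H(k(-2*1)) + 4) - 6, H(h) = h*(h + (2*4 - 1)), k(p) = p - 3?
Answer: -2346900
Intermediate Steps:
k(p) = -3 + p
H(h) = h*(7 + h) (H(h) = h*(h + (8 - 1)) = h*(h + 7) = h*(7 + h))
L = -12 (L = ((-3 - 2*1)*(7 + (-3 - 2*1)) + 4) - 6 = ((-3 - 2)*(7 + (-3 - 2)) + 4) - 6 = (-5*(7 - 5) + 4) - 6 = (-5*2 + 4) - 6 = (-10 + 4) - 6 = -6 - 6 = -12)
(51127 - 1*(-144448))*L = (51127 - 1*(-144448))*(-12) = (51127 + 144448)*(-12) = 195575*(-12) = -2346900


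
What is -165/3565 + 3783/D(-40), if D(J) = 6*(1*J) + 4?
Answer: -2705067/168268 ≈ -16.076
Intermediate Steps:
D(J) = 4 + 6*J (D(J) = 6*J + 4 = 4 + 6*J)
-165/3565 + 3783/D(-40) = -165/3565 + 3783/(4 + 6*(-40)) = -165*1/3565 + 3783/(4 - 240) = -33/713 + 3783/(-236) = -33/713 + 3783*(-1/236) = -33/713 - 3783/236 = -2705067/168268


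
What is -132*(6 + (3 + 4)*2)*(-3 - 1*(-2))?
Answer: 2640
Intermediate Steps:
-132*(6 + (3 + 4)*2)*(-3 - 1*(-2)) = -132*(6 + 7*2)*(-3 + 2) = -132*(6 + 14)*(-1) = -2640*(-1) = -132*(-20) = 2640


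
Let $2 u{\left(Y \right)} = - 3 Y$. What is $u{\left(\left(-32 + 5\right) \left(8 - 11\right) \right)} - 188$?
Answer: $- \frac{619}{2} \approx -309.5$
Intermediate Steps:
$u{\left(Y \right)} = - \frac{3 Y}{2}$ ($u{\left(Y \right)} = \frac{\left(-3\right) Y}{2} = - \frac{3 Y}{2}$)
$u{\left(\left(-32 + 5\right) \left(8 - 11\right) \right)} - 188 = - \frac{3 \left(-32 + 5\right) \left(8 - 11\right)}{2} - 188 = - \frac{3 \left(\left(-27\right) \left(-3\right)\right)}{2} - 188 = \left(- \frac{3}{2}\right) 81 - 188 = - \frac{243}{2} - 188 = - \frac{619}{2}$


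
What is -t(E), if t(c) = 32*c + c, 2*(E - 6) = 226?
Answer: -3927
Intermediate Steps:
E = 119 (E = 6 + (1/2)*226 = 6 + 113 = 119)
t(c) = 33*c
-t(E) = -33*119 = -1*3927 = -3927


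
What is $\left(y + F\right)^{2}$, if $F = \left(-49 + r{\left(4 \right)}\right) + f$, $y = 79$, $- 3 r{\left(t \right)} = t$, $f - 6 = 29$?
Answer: $\frac{36481}{9} \approx 4053.4$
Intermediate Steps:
$f = 35$ ($f = 6 + 29 = 35$)
$r{\left(t \right)} = - \frac{t}{3}$
$F = - \frac{46}{3}$ ($F = \left(-49 - \frac{4}{3}\right) + 35 = - \frac{151}{3} + 35 = - \frac{46}{3} \approx -15.333$)
$\left(y + F\right)^{2} = \left(79 - \frac{46}{3}\right)^{2} = \left(\frac{191}{3}\right)^{2} = \frac{36481}{9}$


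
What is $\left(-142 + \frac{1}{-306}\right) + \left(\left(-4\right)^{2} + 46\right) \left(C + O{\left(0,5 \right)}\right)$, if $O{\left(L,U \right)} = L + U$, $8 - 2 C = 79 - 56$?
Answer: $- \frac{90883}{306} \approx -297.0$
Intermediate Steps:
$C = - \frac{15}{2}$ ($C = 4 - \frac{79 - 56}{2} = 4 - \frac{23}{2} = - \frac{15}{2} \approx -7.5$)
$\left(-142 + \frac{1}{-306}\right) + \left(\left(-4\right)^{2} + 46\right) \left(C + O{\left(0,5 \right)}\right) = \left(-142 + \frac{1}{-306}\right) + \left(\left(-4\right)^{2} + 46\right) \left(- \frac{15}{2} + \left(0 + 5\right)\right) = \left(-142 - \frac{1}{306}\right) + \left(16 + 46\right) \left(- \frac{15}{2} + 5\right) = - \frac{43453}{306} + 62 \left(- \frac{5}{2}\right) = - \frac{43453}{306} - 155 = - \frac{90883}{306}$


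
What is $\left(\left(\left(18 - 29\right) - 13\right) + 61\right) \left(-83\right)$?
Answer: $-3071$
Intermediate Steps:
$\left(\left(\left(18 - 29\right) - 13\right) + 61\right) \left(-83\right) = \left(\left(-11 - 13\right) + 61\right) \left(-83\right) = \left(-24 + 61\right) \left(-83\right) = 37 \left(-83\right) = -3071$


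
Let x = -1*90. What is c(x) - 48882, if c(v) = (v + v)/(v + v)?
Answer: -48881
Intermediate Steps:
x = -90
c(v) = 1 (c(v) = (2*v)/((2*v)) = (2*v)*(1/(2*v)) = 1)
c(x) - 48882 = 1 - 48882 = -48881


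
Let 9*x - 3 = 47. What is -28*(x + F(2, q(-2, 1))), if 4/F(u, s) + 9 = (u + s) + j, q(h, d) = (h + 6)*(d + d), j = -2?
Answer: -392/9 ≈ -43.556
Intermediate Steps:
q(h, d) = 2*d*(6 + h) (q(h, d) = (6 + h)*(2*d) = 2*d*(6 + h))
F(u, s) = 4/(-11 + s + u) (F(u, s) = 4/(-9 + ((u + s) - 2)) = 4/(-9 + ((s + u) - 2)) = 4/(-9 + (-2 + s + u)) = 4/(-11 + s + u))
x = 50/9 (x = 1/3 + (1/9)*47 = 1/3 + 47/9 = 50/9 ≈ 5.5556)
-28*(x + F(2, q(-2, 1))) = -28*(50/9 + 4/(-11 + 2*1*(6 - 2) + 2)) = -28*(50/9 + 4/(-11 + 2*1*4 + 2)) = -28*(50/9 + 4/(-11 + 8 + 2)) = -28*(50/9 + 4/(-1)) = -28*(50/9 + 4*(-1)) = -28*(50/9 - 4) = -28*14/9 = -392/9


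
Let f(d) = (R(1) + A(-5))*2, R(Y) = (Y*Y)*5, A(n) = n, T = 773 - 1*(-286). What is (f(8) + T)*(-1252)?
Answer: -1325868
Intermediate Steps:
T = 1059 (T = 773 + 286 = 1059)
R(Y) = 5*Y² (R(Y) = Y²*5 = 5*Y²)
f(d) = 0 (f(d) = (5*1² - 5)*2 = (5*1 - 5)*2 = (5 - 5)*2 = 0*2 = 0)
(f(8) + T)*(-1252) = (0 + 1059)*(-1252) = 1059*(-1252) = -1325868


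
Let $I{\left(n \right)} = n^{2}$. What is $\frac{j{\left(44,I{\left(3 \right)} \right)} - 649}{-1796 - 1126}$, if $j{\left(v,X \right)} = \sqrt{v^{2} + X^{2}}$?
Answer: $\frac{649}{2922} - \frac{\sqrt{2017}}{2922} \approx 0.20674$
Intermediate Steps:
$j{\left(v,X \right)} = \sqrt{X^{2} + v^{2}}$
$\frac{j{\left(44,I{\left(3 \right)} \right)} - 649}{-1796 - 1126} = \frac{\sqrt{\left(3^{2}\right)^{2} + 44^{2}} - 649}{-1796 - 1126} = \frac{\sqrt{9^{2} + 1936} - 649}{-2922} = \left(\sqrt{81 + 1936} - 649\right) \left(- \frac{1}{2922}\right) = \left(\sqrt{2017} - 649\right) \left(- \frac{1}{2922}\right) = \left(-649 + \sqrt{2017}\right) \left(- \frac{1}{2922}\right) = \frac{649}{2922} - \frac{\sqrt{2017}}{2922}$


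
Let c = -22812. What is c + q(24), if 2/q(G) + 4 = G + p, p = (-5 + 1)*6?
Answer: -45625/2 ≈ -22813.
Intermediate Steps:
p = -24 (p = -4*6 = -24)
q(G) = 2/(-28 + G) (q(G) = 2/(-4 + (G - 24)) = 2/(-4 + (-24 + G)) = 2/(-28 + G))
c + q(24) = -22812 + 2/(-28 + 24) = -22812 + 2/(-4) = -22812 + 2*(-¼) = -22812 - ½ = -45625/2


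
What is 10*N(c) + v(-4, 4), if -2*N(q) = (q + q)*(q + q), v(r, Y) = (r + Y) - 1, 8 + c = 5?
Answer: -181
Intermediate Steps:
c = -3 (c = -8 + 5 = -3)
v(r, Y) = -1 + Y + r (v(r, Y) = (Y + r) - 1 = -1 + Y + r)
N(q) = -2*q² (N(q) = -(q + q)*(q + q)/2 = -2*q*2*q/2 = -2*q²)
10*N(c) + v(-4, 4) = 10*(-2*(-3)²) + (-1 + 4 - 4) = 10*(-2*9) - 1 = 10*(-18) - 1 = -180 - 1 = -181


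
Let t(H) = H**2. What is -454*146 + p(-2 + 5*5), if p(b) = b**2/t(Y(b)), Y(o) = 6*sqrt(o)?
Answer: -2386201/36 ≈ -66283.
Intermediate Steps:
p(b) = b/36 (p(b) = b**2/((6*sqrt(b))**2) = b**2/((36*b)) = b**2*(1/(36*b)) = b/36)
-454*146 + p(-2 + 5*5) = -454*146 + (-2 + 5*5)/36 = -66284 + (-2 + 25)/36 = -66284 + (1/36)*23 = -66284 + 23/36 = -2386201/36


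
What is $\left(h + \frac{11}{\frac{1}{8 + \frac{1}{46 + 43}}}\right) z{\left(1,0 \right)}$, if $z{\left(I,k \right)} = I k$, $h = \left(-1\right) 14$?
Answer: $0$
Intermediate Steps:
$h = -14$
$\left(h + \frac{11}{\frac{1}{8 + \frac{1}{46 + 43}}}\right) z{\left(1,0 \right)} = \left(-14 + \frac{11}{\frac{1}{8 + \frac{1}{46 + 43}}}\right) 1 \cdot 0 = \left(-14 + \frac{11}{\frac{1}{8 + \frac{1}{89}}}\right) 0 = \left(-14 + \frac{11}{\frac{1}{\frac{713}{89}}}\right) 0 = \left(-14 + \frac{11}{\frac{89}{713}}\right) 0 = \left(-14 + 11 \cdot \frac{713}{89}\right) 0 = \left(-14 + \frac{7843}{89}\right) 0 = \frac{6597}{89} \cdot 0 = 0$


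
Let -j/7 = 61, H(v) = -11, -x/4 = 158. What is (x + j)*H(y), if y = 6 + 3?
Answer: 11649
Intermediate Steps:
x = -632 (x = -4*158 = -632)
y = 9
j = -427 (j = -7*61 = -427)
(x + j)*H(y) = (-632 - 427)*(-11) = -1059*(-11) = 11649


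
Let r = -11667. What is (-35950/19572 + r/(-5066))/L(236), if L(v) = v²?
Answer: 2888989/345147248712 ≈ 8.3703e-6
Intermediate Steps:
(-35950/19572 + r/(-5066))/L(236) = (-35950/19572 - 11667/(-5066))/(236²) = (-35950*1/19572 - 11667*(-1/5066))/55696 = (-17975/9786 + 11667/5066)*(1/55696) = (5777978/12393969)*(1/55696) = 2888989/345147248712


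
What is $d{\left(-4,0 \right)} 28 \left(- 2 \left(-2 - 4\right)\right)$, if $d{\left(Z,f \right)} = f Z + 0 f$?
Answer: $0$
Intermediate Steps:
$d{\left(Z,f \right)} = Z f$ ($d{\left(Z,f \right)} = Z f + 0 = Z f$)
$d{\left(-4,0 \right)} 28 \left(- 2 \left(-2 - 4\right)\right) = \left(-4\right) 0 \cdot 28 \left(- 2 \left(-2 - 4\right)\right) = 0 \cdot 28 \left(\left(-2\right) \left(-6\right)\right) = 0 \cdot 12 = 0$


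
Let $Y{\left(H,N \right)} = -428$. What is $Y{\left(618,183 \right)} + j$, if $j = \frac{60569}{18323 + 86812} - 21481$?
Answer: $- \frac{2303342146}{105135} \approx -21908.0$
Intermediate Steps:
$j = - \frac{2258344366}{105135}$ ($j = \frac{60569}{105135} - 21481 = - \frac{2258344366}{105135} \approx -21480.0$)
$Y{\left(618,183 \right)} + j = -428 - \frac{2258344366}{105135} = - \frac{2303342146}{105135}$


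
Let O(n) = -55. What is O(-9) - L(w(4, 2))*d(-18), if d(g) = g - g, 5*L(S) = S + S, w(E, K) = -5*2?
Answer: -55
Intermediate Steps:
w(E, K) = -10
L(S) = 2*S/5 (L(S) = (S + S)/5 = (2*S)/5 = 2*S/5)
d(g) = 0
O(-9) - L(w(4, 2))*d(-18) = -55 - (⅖)*(-10)*0 = -55 - (-4)*0 = -55 - 1*0 = -55 + 0 = -55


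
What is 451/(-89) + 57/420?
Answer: -61449/12460 ≈ -4.9317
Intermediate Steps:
451/(-89) + 57/420 = 451*(-1/89) + 57*(1/420) = -451/89 + 19/140 = -61449/12460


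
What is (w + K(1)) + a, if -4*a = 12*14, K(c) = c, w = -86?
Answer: -127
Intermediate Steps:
a = -42 (a = -3*14 = -1/4*168 = -42)
(w + K(1)) + a = (-86 + 1) - 42 = -85 - 42 = -127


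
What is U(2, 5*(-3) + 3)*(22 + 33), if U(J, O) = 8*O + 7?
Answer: -4895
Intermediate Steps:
U(J, O) = 7 + 8*O
U(2, 5*(-3) + 3)*(22 + 33) = (7 + 8*(5*(-3) + 3))*(22 + 33) = (7 + 8*(-15 + 3))*55 = (7 + 8*(-12))*55 = (7 - 96)*55 = -89*55 = -4895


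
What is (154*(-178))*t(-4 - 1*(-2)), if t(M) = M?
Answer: 54824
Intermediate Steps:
(154*(-178))*t(-4 - 1*(-2)) = (154*(-178))*(-4 - 1*(-2)) = -27412*(-4 + 2) = -27412*(-2) = 54824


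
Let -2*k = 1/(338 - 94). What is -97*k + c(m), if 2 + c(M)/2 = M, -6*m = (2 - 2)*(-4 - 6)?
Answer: -1855/488 ≈ -3.8012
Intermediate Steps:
m = 0 (m = -(2 - 2)*(-4 - 6)/6 = -0*(-10) = -⅙*0 = 0)
c(M) = -4 + 2*M
k = -1/488 (k = -1/(2*(338 - 94)) = -½/244 = -½*1/244 = -1/488 ≈ -0.0020492)
-97*k + c(m) = -97*(-1/488) + (-4 + 2*0) = 97/488 + (-4 + 0) = 97/488 - 4 = -1855/488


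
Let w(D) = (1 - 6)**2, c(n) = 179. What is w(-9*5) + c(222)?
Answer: 204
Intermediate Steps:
w(D) = 25 (w(D) = (-5)**2 = 25)
w(-9*5) + c(222) = 25 + 179 = 204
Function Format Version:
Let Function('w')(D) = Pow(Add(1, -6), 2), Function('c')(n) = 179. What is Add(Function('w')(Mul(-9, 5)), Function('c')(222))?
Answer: 204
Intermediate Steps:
Function('w')(D) = 25 (Function('w')(D) = Pow(-5, 2) = 25)
Add(Function('w')(Mul(-9, 5)), Function('c')(222)) = Add(25, 179) = 204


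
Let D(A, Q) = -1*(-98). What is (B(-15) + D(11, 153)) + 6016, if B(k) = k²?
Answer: 6339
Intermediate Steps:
D(A, Q) = 98
(B(-15) + D(11, 153)) + 6016 = ((-15)² + 98) + 6016 = (225 + 98) + 6016 = 323 + 6016 = 6339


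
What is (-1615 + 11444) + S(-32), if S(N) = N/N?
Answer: 9830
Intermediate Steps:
S(N) = 1
(-1615 + 11444) + S(-32) = (-1615 + 11444) + 1 = 9829 + 1 = 9830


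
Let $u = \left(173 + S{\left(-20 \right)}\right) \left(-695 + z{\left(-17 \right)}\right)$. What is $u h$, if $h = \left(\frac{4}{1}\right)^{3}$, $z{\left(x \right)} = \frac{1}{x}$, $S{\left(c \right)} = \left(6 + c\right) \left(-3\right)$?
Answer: $- \frac{162588160}{17} \approx -9.564 \cdot 10^{6}$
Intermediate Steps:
$S{\left(c \right)} = -18 - 3 c$
$u = - \frac{2540440}{17}$ ($u = \left(173 - -42\right) \left(-695 + \frac{1}{-17}\right) = \left(173 + \left(-18 + 60\right)\right) \left(-695 - \frac{1}{17}\right) = \left(173 + 42\right) \left(- \frac{11816}{17}\right) = 215 \left(- \frac{11816}{17}\right) = - \frac{2540440}{17} \approx -1.4944 \cdot 10^{5}$)
$h = 64$ ($h = \left(4 \cdot 1\right)^{3} = 4^{3} = 64$)
$u h = \left(- \frac{2540440}{17}\right) 64 = - \frac{162588160}{17}$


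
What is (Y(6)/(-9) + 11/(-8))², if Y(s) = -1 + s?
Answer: 19321/5184 ≈ 3.7270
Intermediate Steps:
(Y(6)/(-9) + 11/(-8))² = ((-1 + 6)/(-9) + 11/(-8))² = (5*(-⅑) + 11*(-⅛))² = (-5/9 - 11/8)² = (-139/72)² = 19321/5184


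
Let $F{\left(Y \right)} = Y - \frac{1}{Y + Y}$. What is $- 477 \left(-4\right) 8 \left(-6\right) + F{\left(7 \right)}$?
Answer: $- \frac{1282079}{14} \approx -91577.0$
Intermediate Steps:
$F{\left(Y \right)} = Y - \frac{1}{2 Y}$
$- 477 \left(-4\right) 8 \left(-6\right) + F{\left(7 \right)} = - 477 \left(-4\right) 8 \left(-6\right) + \left(7 - \frac{1}{2 \cdot 7}\right) = - 477 \left(\left(-32\right) \left(-6\right)\right) + \left(7 - \frac{1}{14}\right) = \left(-477\right) 192 + \left(7 - \frac{1}{14}\right) = -91584 + \frac{97}{14} = - \frac{1282079}{14}$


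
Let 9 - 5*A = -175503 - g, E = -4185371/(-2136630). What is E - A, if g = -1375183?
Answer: 512654795117/2136630 ≈ 2.3994e+5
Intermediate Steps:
E = 4185371/2136630 (E = -4185371*(-1/2136630) = 4185371/2136630 ≈ 1.9589)
A = -1199671/5 (A = 9/5 - (-175503 - 1*(-1375183))/5 = 9/5 - (-175503 + 1375183)/5 = 9/5 - ⅕*1199680 = 9/5 - 239936 = -1199671/5 ≈ -2.3993e+5)
E - A = 4185371/2136630 - 1*(-1199671/5) = 4185371/2136630 + 1199671/5 = 512654795117/2136630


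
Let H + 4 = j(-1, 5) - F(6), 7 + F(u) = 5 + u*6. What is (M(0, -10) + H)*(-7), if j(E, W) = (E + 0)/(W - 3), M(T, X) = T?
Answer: 539/2 ≈ 269.50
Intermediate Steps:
F(u) = -2 + 6*u (F(u) = -7 + (5 + u*6) = -7 + (5 + 6*u) = -2 + 6*u)
j(E, W) = E/(-3 + W)
H = -77/2 (H = -4 + (-1/(-3 + 5) - (-2 + 6*6)) = -4 + (-1/2 - (-2 + 36)) = -4 + (-1*½ - 1*34) = -4 + (-½ - 34) = -4 - 69/2 = -77/2 ≈ -38.500)
(M(0, -10) + H)*(-7) = (0 - 77/2)*(-7) = -77/2*(-7) = 539/2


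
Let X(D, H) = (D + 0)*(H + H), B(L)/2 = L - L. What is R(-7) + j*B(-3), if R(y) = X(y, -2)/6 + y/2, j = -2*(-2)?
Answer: 7/6 ≈ 1.1667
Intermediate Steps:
B(L) = 0 (B(L) = 2*(L - L) = 2*0 = 0)
j = 4
X(D, H) = 2*D*H (X(D, H) = D*(2*H) = 2*D*H)
R(y) = -y/6 (R(y) = (2*y*(-2))/6 + y/2 = -4*y*(⅙) + y*(½) = -2*y/3 + y/2 = -y/6)
R(-7) + j*B(-3) = -⅙*(-7) + 4*0 = 7/6 + 0 = 7/6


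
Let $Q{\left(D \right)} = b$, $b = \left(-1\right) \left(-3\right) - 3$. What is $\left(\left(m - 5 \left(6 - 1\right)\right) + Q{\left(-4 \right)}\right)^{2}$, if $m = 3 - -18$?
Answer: $16$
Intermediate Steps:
$b = 0$ ($b = 3 - 3 = 0$)
$Q{\left(D \right)} = 0$
$m = 21$ ($m = 3 + 18 = 21$)
$\left(\left(m - 5 \left(6 - 1\right)\right) + Q{\left(-4 \right)}\right)^{2} = \left(\left(21 - 5 \left(6 - 1\right)\right) + 0\right)^{2} = \left(\left(21 - 25\right) + 0\right)^{2} = \left(-4 + 0\right)^{2} = \left(-4\right)^{2} = 16$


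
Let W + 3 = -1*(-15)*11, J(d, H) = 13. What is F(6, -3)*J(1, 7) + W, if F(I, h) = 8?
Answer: 266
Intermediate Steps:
W = 162 (W = -3 - 1*(-15)*11 = -3 + 15*11 = -3 + 165 = 162)
F(6, -3)*J(1, 7) + W = 8*13 + 162 = 104 + 162 = 266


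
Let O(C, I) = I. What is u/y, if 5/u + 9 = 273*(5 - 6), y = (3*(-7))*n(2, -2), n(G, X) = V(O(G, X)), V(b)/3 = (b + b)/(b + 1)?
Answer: 5/71064 ≈ 7.0359e-5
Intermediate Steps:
V(b) = 6*b/(1 + b) (V(b) = 3*((b + b)/(b + 1)) = 3*((2*b)/(1 + b)) = 3*(2*b/(1 + b)) = 6*b/(1 + b))
n(G, X) = 6*X/(1 + X)
y = -252 (y = (3*(-7))*(6*(-2)/(1 - 2)) = -126*(-2)/(-1) = -126*(-2)*(-1) = -21*12 = -252)
u = -5/282 (u = 5/(-9 + 273*(5 - 6)) = 5/(-9 + 273*(-1)) = 5/(-9 - 273) = 5/(-282) = 5*(-1/282) = -5/282 ≈ -0.017731)
u/y = -5/282/(-252) = -5/282*(-1/252) = 5/71064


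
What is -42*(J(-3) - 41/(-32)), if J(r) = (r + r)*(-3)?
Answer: -12957/16 ≈ -809.81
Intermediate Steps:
J(r) = -6*r (J(r) = (2*r)*(-3) = -6*r)
-42*(J(-3) - 41/(-32)) = -42*(-6*(-3) - 41/(-32)) = -42*(18 - 41*(-1/32)) = -42*(18 + 41/32) = -42*617/32 = -12957/16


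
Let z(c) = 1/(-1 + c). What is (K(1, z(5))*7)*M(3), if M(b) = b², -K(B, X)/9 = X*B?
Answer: -567/4 ≈ -141.75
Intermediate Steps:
K(B, X) = -9*B*X (K(B, X) = -9*X*B = -9*B*X)
(K(1, z(5))*7)*M(3) = (-9*1/(-1 + 5)*7)*3² = (-9*1/4*7)*9 = (-9*1*¼*7)*9 = -9/4*7*9 = -63/4*9 = -567/4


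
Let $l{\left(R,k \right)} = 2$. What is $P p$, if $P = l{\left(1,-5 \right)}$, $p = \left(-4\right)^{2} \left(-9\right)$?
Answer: $-288$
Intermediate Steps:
$p = -144$ ($p = 16 \left(-9\right) = -144$)
$P = 2$
$P p = 2 \left(-144\right) = -288$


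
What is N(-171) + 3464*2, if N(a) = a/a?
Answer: 6929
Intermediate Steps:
N(a) = 1
N(-171) + 3464*2 = 1 + 3464*2 = 1 + 6928 = 6929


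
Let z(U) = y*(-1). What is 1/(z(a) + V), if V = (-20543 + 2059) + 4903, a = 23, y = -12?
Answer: -1/13569 ≈ -7.3697e-5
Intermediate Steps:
z(U) = 12 (z(U) = -12*(-1) = 12)
V = -13581 (V = -18484 + 4903 = -13581)
1/(z(a) + V) = 1/(12 - 13581) = 1/(-13569) = -1/13569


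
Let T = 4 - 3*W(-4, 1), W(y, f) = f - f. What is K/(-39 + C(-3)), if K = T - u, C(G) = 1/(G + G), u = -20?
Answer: -144/235 ≈ -0.61277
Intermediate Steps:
W(y, f) = 0
C(G) = 1/(2*G)
T = 4 (T = 4 - 3*0 = 4 + 0 = 4)
K = 24 (K = 4 - 1*(-20) = 4 + 20 = 24)
K/(-39 + C(-3)) = 24/(-39 + (½)/(-3)) = 24/(-39 + (½)*(-⅓)) = 24/(-39 - ⅙) = 24/(-235/6) = -6/235*24 = -144/235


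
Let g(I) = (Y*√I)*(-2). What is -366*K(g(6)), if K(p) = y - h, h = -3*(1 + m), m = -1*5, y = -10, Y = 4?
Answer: 8052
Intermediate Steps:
m = -5
g(I) = -8*√I (g(I) = (4*√I)*(-2) = -8*√I)
h = 12 (h = -3*(1 - 5) = -3*(-4) = 12)
K(p) = -22 (K(p) = -10 - 1*12 = -10 - 12 = -22)
-366*K(g(6)) = -366*(-22) = 8052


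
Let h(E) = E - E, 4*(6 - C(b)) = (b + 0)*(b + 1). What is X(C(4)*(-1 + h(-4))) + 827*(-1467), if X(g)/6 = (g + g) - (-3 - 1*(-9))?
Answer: -1213257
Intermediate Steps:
C(b) = 6 - b*(1 + b)/4 (C(b) = 6 - (b + 0)*(b + 1)/4 = 6 - b*(1 + b)/4)
h(E) = 0
X(g) = -36 + 12*g (X(g) = 6*((g + g) - (-3 - 1*(-9))) = 6*(2*g - (-3 + 9)) = 6*(2*g - 1*6) = 6*(2*g - 6) = 6*(-6 + 2*g) = -36 + 12*g)
X(C(4)*(-1 + h(-4))) + 827*(-1467) = (-36 + 12*((6 - ¼*4 - ¼*4²)*(-1 + 0))) + 827*(-1467) = (-36 + 12*((6 - 1 - ¼*16)*(-1))) - 1213209 = (-36 + 12*((6 - 1 - 4)*(-1))) - 1213209 = (-36 + 12*(1*(-1))) - 1213209 = (-36 + 12*(-1)) - 1213209 = (-36 - 12) - 1213209 = -48 - 1213209 = -1213257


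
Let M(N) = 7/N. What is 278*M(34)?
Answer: 973/17 ≈ 57.235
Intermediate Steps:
278*M(34) = 278*(7/34) = 973/17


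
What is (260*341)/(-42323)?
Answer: -88660/42323 ≈ -2.0948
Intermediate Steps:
(260*341)/(-42323) = 88660*(-1/42323) = -88660/42323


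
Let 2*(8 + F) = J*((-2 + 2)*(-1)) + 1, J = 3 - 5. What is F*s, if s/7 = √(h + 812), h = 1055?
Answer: -105*√1867/2 ≈ -2268.5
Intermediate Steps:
s = 7*√1867 (s = 7*√(1055 + 812) = 7*√1867 ≈ 302.46)
J = -2
F = -15/2 (F = -8 + (-2*(-2 + 2)*(-1) + 1)/2 = -8 + (-0*(-1) + 1)/2 = -8 + (-2*0 + 1)/2 = -8 + (0 + 1)/2 = -8 + (½)*1 = -8 + ½ = -15/2 ≈ -7.5000)
F*s = -105*√1867/2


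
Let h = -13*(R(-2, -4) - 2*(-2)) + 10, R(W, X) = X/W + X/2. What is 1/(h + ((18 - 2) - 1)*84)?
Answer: 1/1218 ≈ 0.00082102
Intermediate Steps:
R(W, X) = X/2 + X/W (R(W, X) = X/W + X*(½) = X/W + X/2 = X/2 + X/W)
h = -42 (h = -13*(((½)*(-4) - 4/(-2)) - 2*(-2)) + 10 = -13*((-2 - 4*(-½)) + 4) + 10 = -13*((-2 + 2) + 4) + 10 = -13*(0 + 4) + 10 = -13*4 + 10 = -52 + 10 = -42)
1/(h + ((18 - 2) - 1)*84) = 1/(-42 + ((18 - 2) - 1)*84) = 1/(-42 + (16 - 1)*84) = 1/(-42 + 15*84) = 1/(-42 + 1260) = 1/1218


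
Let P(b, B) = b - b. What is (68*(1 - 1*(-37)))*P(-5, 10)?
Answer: 0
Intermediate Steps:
P(b, B) = 0
(68*(1 - 1*(-37)))*P(-5, 10) = (68*(1 - 1*(-37)))*0 = (68*(1 + 37))*0 = (68*38)*0 = 2584*0 = 0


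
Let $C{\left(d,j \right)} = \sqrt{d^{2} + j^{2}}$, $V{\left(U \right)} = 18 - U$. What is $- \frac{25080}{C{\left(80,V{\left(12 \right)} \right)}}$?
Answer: $- \frac{12540 \sqrt{1609}}{1609} \approx -312.62$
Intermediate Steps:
$- \frac{25080}{C{\left(80,V{\left(12 \right)} \right)}} = - \frac{25080}{\sqrt{80^{2} + \left(18 - 12\right)^{2}}} = - \frac{25080}{\sqrt{6400 + \left(18 - 12\right)^{2}}} = - \frac{25080}{\sqrt{6400 + 6^{2}}} = - \frac{25080}{\sqrt{6400 + 36}} = - \frac{25080}{\sqrt{6436}} = - \frac{25080}{2 \sqrt{1609}} = - 25080 \frac{\sqrt{1609}}{3218} = - \frac{12540 \sqrt{1609}}{1609}$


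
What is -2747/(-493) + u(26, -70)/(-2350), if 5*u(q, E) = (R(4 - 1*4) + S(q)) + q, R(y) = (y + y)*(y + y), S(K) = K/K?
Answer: 32263939/5792750 ≈ 5.5697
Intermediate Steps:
S(K) = 1
R(y) = 4*y² (R(y) = (2*y)*(2*y) = 4*y²)
u(q, E) = ⅕ + q/5 (u(q, E) = ((4*(4 - 1*4)² + 1) + q)/5 = ((4*(4 - 4)² + 1) + q)/5 = ((4*0² + 1) + q)/5 = ((4*0 + 1) + q)/5 = ((0 + 1) + q)/5 = (1 + q)/5 = ⅕ + q/5)
-2747/(-493) + u(26, -70)/(-2350) = -2747/(-493) + (⅕ + (⅕)*26)/(-2350) = -2747*(-1/493) + (⅕ + 26/5)*(-1/2350) = 2747/493 + (27/5)*(-1/2350) = 2747/493 - 27/11750 = 32263939/5792750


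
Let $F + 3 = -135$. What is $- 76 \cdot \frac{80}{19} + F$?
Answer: $-458$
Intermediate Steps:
$F = -138$ ($F = -3 - 135 = -138$)
$- 76 \cdot \frac{80}{19} + F = - 76 \cdot \frac{80}{19} - 138 = - 76 \cdot 80 \cdot \frac{1}{19} - 138 = \left(-76\right) \frac{80}{19} - 138 = -320 - 138 = -458$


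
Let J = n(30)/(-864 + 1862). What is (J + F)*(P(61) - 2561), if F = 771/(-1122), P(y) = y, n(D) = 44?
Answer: 150018750/93313 ≈ 1607.7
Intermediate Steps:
J = 22/499 (J = 44/(-864 + 1862) = 44/998 = 44*(1/998) = 22/499 ≈ 0.044088)
F = -257/374 (F = 771*(-1/1122) = -257/374 ≈ -0.68717)
(J + F)*(P(61) - 2561) = (22/499 - 257/374)*(61 - 2561) = -120015/186626*(-2500) = 150018750/93313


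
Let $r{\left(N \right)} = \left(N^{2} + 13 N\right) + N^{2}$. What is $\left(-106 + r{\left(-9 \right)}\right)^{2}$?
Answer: $3721$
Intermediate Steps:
$r{\left(N \right)} = 2 N^{2} + 13 N$
$\left(-106 + r{\left(-9 \right)}\right)^{2} = \left(-106 - 9 \left(13 + 2 \left(-9\right)\right)\right)^{2} = \left(-106 - 9 \left(13 - 18\right)\right)^{2} = \left(-106 - -45\right)^{2} = \left(-106 + 45\right)^{2} = \left(-61\right)^{2} = 3721$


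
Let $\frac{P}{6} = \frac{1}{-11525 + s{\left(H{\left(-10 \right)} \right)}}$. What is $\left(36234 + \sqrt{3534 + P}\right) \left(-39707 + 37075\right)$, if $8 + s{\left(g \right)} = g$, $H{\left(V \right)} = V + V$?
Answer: $-95367888 - \frac{5264 \sqrt{13102480658}}{3851} \approx -9.5524 \cdot 10^{7}$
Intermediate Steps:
$H{\left(V \right)} = 2 V$
$s{\left(g \right)} = -8 + g$
$P = - \frac{2}{3851}$ ($P = \frac{6}{-11525 + \left(-8 + 2 \left(-10\right)\right)} = \frac{6}{-11525 - 28} = \frac{6}{-11553} = 6 \left(- \frac{1}{11553}\right) = - \frac{2}{3851} \approx -0.00051935$)
$\left(36234 + \sqrt{3534 + P}\right) \left(-39707 + 37075\right) = \left(36234 + \sqrt{3534 - \frac{2}{3851}}\right) \left(-39707 + 37075\right) = \left(36234 + \sqrt{\frac{13609432}{3851}}\right) \left(-2632\right) = \left(36234 + \frac{2 \sqrt{13102480658}}{3851}\right) \left(-2632\right) = -95367888 - \frac{5264 \sqrt{13102480658}}{3851}$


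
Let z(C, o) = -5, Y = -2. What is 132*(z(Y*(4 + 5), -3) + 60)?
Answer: 7260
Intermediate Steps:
132*(z(Y*(4 + 5), -3) + 60) = 132*(-5 + 60) = 132*55 = 7260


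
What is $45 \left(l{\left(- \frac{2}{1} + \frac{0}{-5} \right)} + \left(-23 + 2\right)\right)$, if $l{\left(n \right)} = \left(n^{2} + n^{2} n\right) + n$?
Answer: $-1215$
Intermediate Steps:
$l{\left(n \right)} = n + n^{2} + n^{3}$ ($l{\left(n \right)} = \left(n^{2} + n^{3}\right) + n = n + n^{2} + n^{3}$)
$45 \left(l{\left(- \frac{2}{1} + \frac{0}{-5} \right)} + \left(-23 + 2\right)\right) = 45 \left(\left(- \frac{2}{1} + \frac{0}{-5}\right) \left(1 + \left(- \frac{2}{1} + \frac{0}{-5}\right) + \left(- \frac{2}{1} + \frac{0}{-5}\right)^{2}\right) + \left(-23 + 2\right)\right) = 45 \left(\left(\left(-2\right) 1 + 0 \left(- \frac{1}{5}\right)\right) \left(1 + \left(\left(-2\right) 1 + 0 \left(- \frac{1}{5}\right)\right) + \left(\left(-2\right) 1 + 0 \left(- \frac{1}{5}\right)\right)^{2}\right) - 21\right) = 45 \left(\left(-2 + 0\right) \left(1 + \left(-2 + 0\right) + \left(-2 + 0\right)^{2}\right) - 21\right) = 45 \left(- 2 \left(1 - 2 + \left(-2\right)^{2}\right) - 21\right) = 45 \left(- 2 \left(1 - 2 + 4\right) - 21\right) = 45 \left(\left(-2\right) 3 - 21\right) = 45 \left(-6 - 21\right) = 45 \left(-27\right) = -1215$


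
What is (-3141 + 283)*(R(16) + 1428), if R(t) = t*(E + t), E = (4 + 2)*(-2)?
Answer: -4264136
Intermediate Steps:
E = -12 (E = 6*(-2) = -12)
R(t) = t*(-12 + t)
(-3141 + 283)*(R(16) + 1428) = (-3141 + 283)*(16*(-12 + 16) + 1428) = -2858*(16*4 + 1428) = -2858*(64 + 1428) = -2858*1492 = -4264136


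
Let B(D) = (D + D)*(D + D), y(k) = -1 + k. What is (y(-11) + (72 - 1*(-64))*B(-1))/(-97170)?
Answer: -266/48585 ≈ -0.0054749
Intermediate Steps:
B(D) = 4*D**2 (B(D) = (2*D)*(2*D) = 4*D**2)
(y(-11) + (72 - 1*(-64))*B(-1))/(-97170) = ((-1 - 11) + (72 - 1*(-64))*(4*(-1)**2))/(-97170) = (-12 + (72 + 64)*(4*1))*(-1/97170) = (-12 + 136*4)*(-1/97170) = (-12 + 544)*(-1/97170) = 532*(-1/97170) = -266/48585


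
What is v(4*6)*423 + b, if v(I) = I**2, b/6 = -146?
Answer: 242772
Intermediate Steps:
b = -876 (b = 6*(-146) = -876)
v(4*6)*423 + b = (4*6)**2*423 - 876 = 24**2*423 - 876 = 576*423 - 876 = 243648 - 876 = 242772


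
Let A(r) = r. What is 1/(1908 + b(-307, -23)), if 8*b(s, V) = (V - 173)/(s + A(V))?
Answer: 660/1259329 ≈ 0.00052409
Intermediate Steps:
b(s, V) = (-173 + V)/(8*(V + s)) (b(s, V) = ((V - 173)/(s + V))/8 = ((-173 + V)/(V + s))/8 = (-173 + V)/(8*(V + s)))
1/(1908 + b(-307, -23)) = 1/(1908 + (-173 - 23)/(8*(-23 - 307))) = 1/(1908 + (⅛)*(-196)/(-330)) = 1/(1908 + (⅛)*(-1/330)*(-196)) = 1/(1908 + 49/660) = 1/(1259329/660) = 660/1259329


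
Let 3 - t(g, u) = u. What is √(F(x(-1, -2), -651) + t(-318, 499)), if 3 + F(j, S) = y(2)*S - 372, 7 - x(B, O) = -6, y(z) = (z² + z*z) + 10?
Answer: I*√12589 ≈ 112.2*I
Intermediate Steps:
t(g, u) = 3 - u
y(z) = 10 + 2*z² (y(z) = (z² + z²) + 10 = 2*z² + 10 = 10 + 2*z²)
x(B, O) = 13 (x(B, O) = 7 - 1*(-6) = 7 + 6 = 13)
F(j, S) = -375 + 18*S (F(j, S) = -3 + ((10 + 2*2²)*S - 372) = -3 + ((10 + 2*4)*S - 372) = -3 + ((10 + 8)*S - 372) = -3 + (18*S - 372) = -3 + (-372 + 18*S) = -375 + 18*S)
√(F(x(-1, -2), -651) + t(-318, 499)) = √((-375 + 18*(-651)) + (3 - 1*499)) = √((-375 - 11718) + (3 - 499)) = √(-12093 - 496) = √(-12589) = I*√12589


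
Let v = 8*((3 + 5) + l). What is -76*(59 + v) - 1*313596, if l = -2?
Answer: -321728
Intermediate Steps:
v = 48 (v = 8*((3 + 5) - 2) = 8*(8 - 2) = 8*6 = 48)
-76*(59 + v) - 1*313596 = -76*(59 + 48) - 1*313596 = -76*107 - 313596 = -8132 - 313596 = -321728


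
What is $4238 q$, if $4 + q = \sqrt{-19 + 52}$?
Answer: $-16952 + 4238 \sqrt{33} \approx 7393.5$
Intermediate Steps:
$q = -4 + \sqrt{33}$ ($q = -4 + \sqrt{-19 + 52} = -4 + \sqrt{33} \approx 1.7446$)
$4238 q = 4238 \left(-4 + \sqrt{33}\right) = -16952 + 4238 \sqrt{33}$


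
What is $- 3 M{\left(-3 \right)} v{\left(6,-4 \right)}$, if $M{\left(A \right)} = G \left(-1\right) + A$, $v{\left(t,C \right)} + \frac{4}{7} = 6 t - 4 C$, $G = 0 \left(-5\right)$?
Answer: $\frac{3240}{7} \approx 462.86$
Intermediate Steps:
$G = 0$
$v{\left(t,C \right)} = - \frac{4}{7} - 4 C + 6 t$ ($v{\left(t,C \right)} = - \frac{4}{7} - \left(- 6 t + 4 C\right) = - \frac{4}{7} - 4 C + 6 t$)
$M{\left(A \right)} = A$ ($M{\left(A \right)} = 0 \left(-1\right) + A = 0 + A = A$)
$- 3 M{\left(-3 \right)} v{\left(6,-4 \right)} = \left(-3\right) \left(-3\right) \left(- \frac{4}{7} - -16 + 6 \cdot 6\right) = 9 \left(- \frac{4}{7} + 16 + 36\right) = 9 \cdot \frac{360}{7} = \frac{3240}{7}$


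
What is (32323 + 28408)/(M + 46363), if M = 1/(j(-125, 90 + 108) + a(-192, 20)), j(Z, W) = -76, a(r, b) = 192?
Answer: 640436/488919 ≈ 1.3099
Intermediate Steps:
M = 1/116 (M = 1/(-76 + 192) = 1/116 ≈ 0.0086207)
(32323 + 28408)/(M + 46363) = (32323 + 28408)/(1/116 + 46363) = 60731/(5378109/116) = 60731*(116/5378109) = 640436/488919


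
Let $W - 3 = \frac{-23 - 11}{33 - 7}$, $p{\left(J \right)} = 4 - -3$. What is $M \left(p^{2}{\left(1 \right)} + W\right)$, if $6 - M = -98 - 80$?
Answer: $\frac{121256}{13} \approx 9327.4$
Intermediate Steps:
$p{\left(J \right)} = 7$ ($p{\left(J \right)} = 4 + 3 = 7$)
$M = 184$ ($M = 6 - \left(-98 - 80\right) = 6 - -178 = 6 + 178 = 184$)
$W = \frac{22}{13}$ ($W = 3 + \frac{-23 - 11}{33 - 7} = 3 - \frac{34}{26} = 3 - \frac{17}{13} = \frac{22}{13} \approx 1.6923$)
$M \left(p^{2}{\left(1 \right)} + W\right) = 184 \left(7^{2} + \frac{22}{13}\right) = 184 \left(49 + \frac{22}{13}\right) = 184 \cdot \frac{659}{13} = \frac{121256}{13}$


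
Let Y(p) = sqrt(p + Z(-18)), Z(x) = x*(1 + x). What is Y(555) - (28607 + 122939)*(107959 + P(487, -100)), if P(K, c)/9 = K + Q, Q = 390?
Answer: -17556907192 + sqrt(861) ≈ -1.7557e+10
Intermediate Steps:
P(K, c) = 3510 + 9*K (P(K, c) = 9*(K + 390) = 9*(390 + K) = 3510 + 9*K)
Y(p) = sqrt(306 + p) (Y(p) = sqrt(p - 18*(1 - 18)) = sqrt(p - 18*(-17)) = sqrt(p + 306) = sqrt(306 + p))
Y(555) - (28607 + 122939)*(107959 + P(487, -100)) = sqrt(306 + 555) - (28607 + 122939)*(107959 + (3510 + 9*487)) = sqrt(861) - 151546*(107959 + (3510 + 4383)) = sqrt(861) - 151546*(107959 + 7893) = sqrt(861) - 151546*115852 = sqrt(861) - 1*17556907192 = sqrt(861) - 17556907192 = -17556907192 + sqrt(861)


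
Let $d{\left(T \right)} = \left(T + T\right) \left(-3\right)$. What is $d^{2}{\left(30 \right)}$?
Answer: $32400$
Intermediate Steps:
$d{\left(T \right)} = - 6 T$ ($d{\left(T \right)} = 2 T \left(-3\right) = - 6 T$)
$d^{2}{\left(30 \right)} = \left(\left(-6\right) 30\right)^{2} = \left(-180\right)^{2} = 32400$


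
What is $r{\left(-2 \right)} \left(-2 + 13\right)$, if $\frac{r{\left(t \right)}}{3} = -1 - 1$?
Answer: $-66$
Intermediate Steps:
$r{\left(t \right)} = -6$ ($r{\left(t \right)} = 3 \left(-1 - 1\right) = 3 \left(-2\right) = -6$)
$r{\left(-2 \right)} \left(-2 + 13\right) = - 6 \left(-2 + 13\right) = \left(-6\right) 11 = -66$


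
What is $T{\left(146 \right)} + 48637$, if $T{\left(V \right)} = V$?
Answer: $48783$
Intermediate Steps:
$T{\left(146 \right)} + 48637 = 146 + 48637 = 48783$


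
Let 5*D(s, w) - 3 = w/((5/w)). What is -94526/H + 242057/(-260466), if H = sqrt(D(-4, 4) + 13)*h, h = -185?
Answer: -242057/260466 + 47263*sqrt(89)/3293 ≈ 134.47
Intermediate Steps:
D(s, w) = 3/5 + w**2/25 (D(s, w) = 3/5 + (w/((5/w)))/5 = 3/5 + (w*(w/5))/5 = 3/5 + (w**2/5)/5 = 3/5 + w**2/25)
H = -74*sqrt(89) (H = sqrt((3/5 + (1/25)*4**2) + 13)*(-185) = sqrt((3/5 + (1/25)*16) + 13)*(-185) = sqrt((3/5 + 16/25) + 13)*(-185) = sqrt(31/25 + 13)*(-185) = sqrt(356/25)*(-185) = (2*sqrt(89)/5)*(-185) = -74*sqrt(89) ≈ -698.11)
-94526/H + 242057/(-260466) = -94526*(-sqrt(89)/6586) + 242057/(-260466) = -(-47263)*sqrt(89)/3293 + 242057*(-1/260466) = 47263*sqrt(89)/3293 - 242057/260466 = -242057/260466 + 47263*sqrt(89)/3293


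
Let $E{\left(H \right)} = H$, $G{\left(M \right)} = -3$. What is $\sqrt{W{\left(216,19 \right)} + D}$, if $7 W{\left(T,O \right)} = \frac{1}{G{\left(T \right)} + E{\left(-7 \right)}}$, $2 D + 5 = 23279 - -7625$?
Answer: $\frac{2 \sqrt{4731405}}{35} \approx 124.3$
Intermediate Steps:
$D = \frac{30899}{2}$ ($D = - \frac{5}{2} + \frac{23279 - -7625}{2} = - \frac{5}{2} + \frac{23279 + 7625}{2} = - \frac{5}{2} + \frac{1}{2} \cdot 30904 = - \frac{5}{2} + 15452 = \frac{30899}{2} \approx 15450.0$)
$W{\left(T,O \right)} = - \frac{1}{70}$ ($W{\left(T,O \right)} = \frac{1}{7 \left(-3 - 7\right)} = \frac{1}{7 \left(-10\right)} = \frac{1}{7} \left(- \frac{1}{10}\right) = - \frac{1}{70}$)
$\sqrt{W{\left(216,19 \right)} + D} = \sqrt{- \frac{1}{70} + \frac{30899}{2}} = \sqrt{\frac{540732}{35}} = \frac{2 \sqrt{4731405}}{35}$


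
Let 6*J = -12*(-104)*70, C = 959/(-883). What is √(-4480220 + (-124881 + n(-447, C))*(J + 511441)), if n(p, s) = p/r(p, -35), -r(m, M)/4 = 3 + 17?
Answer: I*√26275628828165/20 ≈ 2.563e+5*I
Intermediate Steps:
C = -959/883 (C = 959*(-1/883) = -959/883 ≈ -1.0861)
r(m, M) = -80 (r(m, M) = -4*(3 + 17) = -4*20 = -80)
J = 14560 (J = (-12*(-104)*70)/6 = (1248*70)/6 = (⅙)*87360 = 14560)
n(p, s) = -p/80 (n(p, s) = p/(-80) = p*(-1/80) = -p/80)
√(-4480220 + (-124881 + n(-447, C))*(J + 511441)) = √(-4480220 + (-124881 - 1/80*(-447))*(14560 + 511441)) = √(-4480220 + (-124881 + 447/80)*526001) = √(-4480220 - 9990033/80*526001) = √(-4480220 - 5254767348033/80) = √(-5255125765633/80) = I*√26275628828165/20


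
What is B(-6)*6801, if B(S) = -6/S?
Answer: 6801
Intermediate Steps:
B(-6)*6801 = -6/(-6)*6801 = -6*(-⅙)*6801 = 1*6801 = 6801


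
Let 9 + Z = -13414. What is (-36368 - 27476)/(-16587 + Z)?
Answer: 31922/15005 ≈ 2.1274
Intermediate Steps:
Z = -13423 (Z = -9 - 13414 = -13423)
(-36368 - 27476)/(-16587 + Z) = (-36368 - 27476)/(-16587 - 13423) = -63844/(-30010) = -63844*(-1/30010) = 31922/15005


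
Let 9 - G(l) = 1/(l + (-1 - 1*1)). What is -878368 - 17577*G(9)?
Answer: -1034050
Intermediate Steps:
G(l) = 9 - 1/(-2 + l) (G(l) = 9 - 1/(l + (-1 - 1*1)) = 9 - 1/(l + (-1 - 1)) = 9 - 1/(l - 2) = 9 - 1/(-2 + l))
-878368 - 17577*G(9) = -878368 - 17577*(-19 + 9*9)/(-2 + 9) = -878368 - 17577*(-19 + 81)/7 = -878368 - 17577*(⅐)*62 = -878368 - 17577*62/7 = -878368 - 1*155682 = -878368 - 155682 = -1034050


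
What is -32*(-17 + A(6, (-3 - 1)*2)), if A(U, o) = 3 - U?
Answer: 640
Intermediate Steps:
-32*(-17 + A(6, (-3 - 1)*2)) = -32*(-17 + (3 - 1*6)) = -32*(-17 + (3 - 6)) = -32*(-17 - 3) = -32*(-20) = 640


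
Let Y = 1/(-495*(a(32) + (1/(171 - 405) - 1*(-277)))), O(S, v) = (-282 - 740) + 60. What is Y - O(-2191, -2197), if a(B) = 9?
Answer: 3540895904/3680765 ≈ 962.00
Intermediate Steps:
O(S, v) = -962 (O(S, v) = -1022 + 60 = -962)
Y = -26/3680765 (Y = 1/(-495*(9 + (1/(171 - 405) - 1*(-277)))) = 1/(-495*(9 + (1/(-234) + 277))) = 1/(-495*(9 + (-1/234 + 277))) = 1/(-495*(9 + 64817/234)) = 1/(-495*66923/234) = 1/(-3680765/26) = -26/3680765 ≈ -7.0637e-6)
Y - O(-2191, -2197) = -26/3680765 - 1*(-962) = -26/3680765 + 962 = 3540895904/3680765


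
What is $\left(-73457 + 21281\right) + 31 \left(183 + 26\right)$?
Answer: $-45697$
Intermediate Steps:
$\left(-73457 + 21281\right) + 31 \left(183 + 26\right) = -52176 + 31 \cdot 209 = -52176 + 6479 = -45697$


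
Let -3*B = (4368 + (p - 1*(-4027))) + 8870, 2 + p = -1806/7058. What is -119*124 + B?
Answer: -217141996/10587 ≈ -20510.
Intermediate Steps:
p = -7961/3529 (p = -2 - 1806/7058 = -2 - 1806*1/7058 = -2 - 903/3529 = -7961/3529 ≈ -2.2559)
B = -60920224/10587 (B = -((4368 + (-7961/3529 - 1*(-4027))) + 8870)/3 = -((4368 + (-7961/3529 + 4027)) + 8870)/3 = -((4368 + 14203322/3529) + 8870)/3 = -(29617994/3529 + 8870)/3 = -1/3*60920224/3529 = -60920224/10587 ≈ -5754.3)
-119*124 + B = -119*124 - 60920224/10587 = -14756 - 60920224/10587 = -217141996/10587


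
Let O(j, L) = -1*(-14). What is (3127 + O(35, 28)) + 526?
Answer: 3667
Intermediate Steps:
O(j, L) = 14
(3127 + O(35, 28)) + 526 = (3127 + 14) + 526 = 3141 + 526 = 3667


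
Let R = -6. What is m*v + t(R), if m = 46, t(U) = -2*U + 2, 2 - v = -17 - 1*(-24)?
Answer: -216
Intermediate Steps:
v = -5 (v = 2 - (-17 - 1*(-24)) = 2 - (-17 + 24) = 2 - 1*7 = 2 - 7 = -5)
t(U) = 2 - 2*U
m*v + t(R) = 46*(-5) + (2 - 2*(-6)) = -230 + (2 + 12) = -230 + 14 = -216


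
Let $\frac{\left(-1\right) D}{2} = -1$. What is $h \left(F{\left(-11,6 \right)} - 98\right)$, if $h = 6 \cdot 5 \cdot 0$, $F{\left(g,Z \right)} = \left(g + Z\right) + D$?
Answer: $0$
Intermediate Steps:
$D = 2$ ($D = \left(-2\right) \left(-1\right) = 2$)
$F{\left(g,Z \right)} = 2 + Z + g$ ($F{\left(g,Z \right)} = \left(g + Z\right) + 2 = \left(Z + g\right) + 2 = 2 + Z + g$)
$h = 0$ ($h = 30 \cdot 0 = 0$)
$h \left(F{\left(-11,6 \right)} - 98\right) = 0 \left(\left(2 + 6 - 11\right) - 98\right) = 0 \left(-3 - 98\right) = 0 \left(-101\right) = 0$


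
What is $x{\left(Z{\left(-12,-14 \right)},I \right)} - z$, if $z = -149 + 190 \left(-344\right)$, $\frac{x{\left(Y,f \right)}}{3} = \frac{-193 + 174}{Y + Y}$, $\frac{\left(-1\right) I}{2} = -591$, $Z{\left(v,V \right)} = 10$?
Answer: $\frac{1310123}{20} \approx 65506.0$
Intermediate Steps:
$I = 1182$ ($I = \left(-2\right) \left(-591\right) = 1182$)
$x{\left(Y,f \right)} = - \frac{57}{2 Y}$ ($x{\left(Y,f \right)} = 3 \frac{-193 + 174}{Y + Y} = 3 \left(- \frac{19}{2 Y}\right) = - \frac{57}{2 Y}$)
$z = -65509$ ($z = -149 - 65360 = -65509$)
$x{\left(Z{\left(-12,-14 \right)},I \right)} - z = - \frac{57}{2 \cdot 10} - -65509 = \left(- \frac{57}{2}\right) \frac{1}{10} + 65509 = - \frac{57}{20} + 65509 = \frac{1310123}{20}$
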